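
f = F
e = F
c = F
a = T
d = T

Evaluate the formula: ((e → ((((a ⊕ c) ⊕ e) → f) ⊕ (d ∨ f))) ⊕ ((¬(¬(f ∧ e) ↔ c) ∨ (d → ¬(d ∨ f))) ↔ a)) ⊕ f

a ⊕ c = T ⊕ F = T
(a ⊕ c) ⊕ e = T ⊕ F = T
((a ⊕ c) ⊕ e) → f = T → F = F
d ∨ f = T ∨ F = T
(((a ⊕ c) ⊕ e) → f) ⊕ (d ∨ f) = F ⊕ T = T
e → ((((a ⊕ c) ⊕ e) → f) ⊕ (d ∨ f)) = F → T = T
f ∧ e = F ∧ F = F
¬(f ∧ e) = ¬F = T
¬(f ∧ e) ↔ c = T ↔ F = F
¬(¬(f ∧ e) ↔ c) = ¬F = T
d ∨ f = T ∨ F = T
¬(d ∨ f) = ¬T = F
d → ¬(d ∨ f) = T → F = F
¬(¬(f ∧ e) ↔ c) ∨ (d → ¬(d ∨ f)) = T ∨ F = T
(¬(¬(f ∧ e) ↔ c) ∨ (d → ¬(d ∨ f))) ↔ a = T ↔ T = T
(e → ((((a ⊕ c) ⊕ e) → f) ⊕ (d ∨ f))) ⊕ ((¬(¬(f ∧ e) ↔ c) ∨ (d → ¬(d ∨ f))) ↔ a) = T ⊕ T = F
((e → ((((a ⊕ c) ⊕ e) → f) ⊕ (d ∨ f))) ⊕ ((¬(¬(f ∧ e) ↔ c) ∨ (d → ¬(d ∨ f))) ↔ a)) ⊕ f = F ⊕ F = F

F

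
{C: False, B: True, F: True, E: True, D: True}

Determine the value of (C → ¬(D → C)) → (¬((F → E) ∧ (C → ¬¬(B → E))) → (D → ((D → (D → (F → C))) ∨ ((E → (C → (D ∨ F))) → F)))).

True

D → C = True → False = False
¬(D → C) = ¬False = True
C → ¬(D → C) = False → True = True
F → E = True → True = True
B → E = True → True = True
¬(B → E) = ¬True = False
¬¬(B → E) = ¬False = True
C → ¬¬(B → E) = False → True = True
(F → E) ∧ (C → ¬¬(B → E)) = True ∧ True = True
¬((F → E) ∧ (C → ¬¬(B → E))) = ¬True = False
F → C = True → False = False
D → (F → C) = True → False = False
D → (D → (F → C)) = True → False = False
D ∨ F = True ∨ True = True
C → (D ∨ F) = False → True = True
E → (C → (D ∨ F)) = True → True = True
(E → (C → (D ∨ F))) → F = True → True = True
(D → (D → (F → C))) ∨ ((E → (C → (D ∨ F))) → F) = False ∨ True = True
D → ((D → (D → (F → C))) ∨ ((E → (C → (D ∨ F))) → F)) = True → True = True
¬((F → E) ∧ (C → ¬¬(B → E))) → (D → ((D → (D → (F → C))) ∨ ((E → (C → (D ∨ F))) → F))) = False → True = True
(C → ¬(D → C)) → (¬((F → E) ∧ (C → ¬¬(B → E))) → (D → ((D → (D → (F → C))) ∨ ((E → (C → (D ∨ F))) → F)))) = True → True = True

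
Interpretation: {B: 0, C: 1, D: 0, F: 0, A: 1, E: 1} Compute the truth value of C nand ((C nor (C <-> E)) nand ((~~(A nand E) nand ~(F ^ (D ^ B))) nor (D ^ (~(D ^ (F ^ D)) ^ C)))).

0

Substituting B=0, C=1, D=0, F=0, A=1, E=1:
C <-> E = 1 <-> 1 = 1
C nor (C <-> E) = 1 nor 1 = 0
A nand E = 1 nand 1 = 0
~(A nand E) = ~0 = 1
~~(A nand E) = ~1 = 0
D ^ B = 0 ^ 0 = 0
F ^ (D ^ B) = 0 ^ 0 = 0
~(F ^ (D ^ B)) = ~0 = 1
~~(A nand E) nand ~(F ^ (D ^ B)) = 0 nand 1 = 1
F ^ D = 0 ^ 0 = 0
D ^ (F ^ D) = 0 ^ 0 = 0
~(D ^ (F ^ D)) = ~0 = 1
~(D ^ (F ^ D)) ^ C = 1 ^ 1 = 0
D ^ (~(D ^ (F ^ D)) ^ C) = 0 ^ 0 = 0
(~~(A nand E) nand ~(F ^ (D ^ B))) nor (D ^ (~(D ^ (F ^ D)) ^ C)) = 1 nor 0 = 0
(C nor (C <-> E)) nand ((~~(A nand E) nand ~(F ^ (D ^ B))) nor (D ^ (~(D ^ (F ^ D)) ^ C))) = 0 nand 0 = 1
C nand ((C nor (C <-> E)) nand ((~~(A nand E) nand ~(F ^ (D ^ B))) nor (D ^ (~(D ^ (F ^ D)) ^ C)))) = 1 nand 1 = 0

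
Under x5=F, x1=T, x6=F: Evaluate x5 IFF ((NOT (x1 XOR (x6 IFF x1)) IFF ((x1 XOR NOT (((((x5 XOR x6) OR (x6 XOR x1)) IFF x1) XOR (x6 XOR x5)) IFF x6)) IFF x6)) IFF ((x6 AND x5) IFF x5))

Substituting x5=F, x1=T, x6=F:
x6 IFF x1 = F IFF T = F
x1 XOR (x6 IFF x1) = T XOR F = T
NOT (x1 XOR (x6 IFF x1)) = NOT T = F
x5 XOR x6 = F XOR F = F
x6 XOR x1 = F XOR T = T
(x5 XOR x6) OR (x6 XOR x1) = F OR T = T
((x5 XOR x6) OR (x6 XOR x1)) IFF x1 = T IFF T = T
x6 XOR x5 = F XOR F = F
(((x5 XOR x6) OR (x6 XOR x1)) IFF x1) XOR (x6 XOR x5) = T XOR F = T
((((x5 XOR x6) OR (x6 XOR x1)) IFF x1) XOR (x6 XOR x5)) IFF x6 = T IFF F = F
NOT (((((x5 XOR x6) OR (x6 XOR x1)) IFF x1) XOR (x6 XOR x5)) IFF x6) = NOT F = T
x1 XOR NOT (((((x5 XOR x6) OR (x6 XOR x1)) IFF x1) XOR (x6 XOR x5)) IFF x6) = T XOR T = F
(x1 XOR NOT (((((x5 XOR x6) OR (x6 XOR x1)) IFF x1) XOR (x6 XOR x5)) IFF x6)) IFF x6 = F IFF F = T
NOT (x1 XOR (x6 IFF x1)) IFF ((x1 XOR NOT (((((x5 XOR x6) OR (x6 XOR x1)) IFF x1) XOR (x6 XOR x5)) IFF x6)) IFF x6) = F IFF T = F
x6 AND x5 = F AND F = F
(x6 AND x5) IFF x5 = F IFF F = T
(NOT (x1 XOR (x6 IFF x1)) IFF ((x1 XOR NOT (((((x5 XOR x6) OR (x6 XOR x1)) IFF x1) XOR (x6 XOR x5)) IFF x6)) IFF x6)) IFF ((x6 AND x5) IFF x5) = F IFF T = F
x5 IFF ((NOT (x1 XOR (x6 IFF x1)) IFF ((x1 XOR NOT (((((x5 XOR x6) OR (x6 XOR x1)) IFF x1) XOR (x6 XOR x5)) IFF x6)) IFF x6)) IFF ((x6 AND x5) IFF x5)) = F IFF F = T

T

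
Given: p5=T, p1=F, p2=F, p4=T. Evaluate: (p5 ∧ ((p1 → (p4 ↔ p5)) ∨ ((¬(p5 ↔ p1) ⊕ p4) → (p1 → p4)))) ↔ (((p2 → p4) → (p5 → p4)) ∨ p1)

Substituting p5=T, p1=F, p2=F, p4=T:
p4 ↔ p5 = T ↔ T = T
p1 → (p4 ↔ p5) = F → T = T
p5 ↔ p1 = T ↔ F = F
¬(p5 ↔ p1) = ¬F = T
¬(p5 ↔ p1) ⊕ p4 = T ⊕ T = F
p1 → p4 = F → T = T
(¬(p5 ↔ p1) ⊕ p4) → (p1 → p4) = F → T = T
(p1 → (p4 ↔ p5)) ∨ ((¬(p5 ↔ p1) ⊕ p4) → (p1 → p4)) = T ∨ T = T
p5 ∧ ((p1 → (p4 ↔ p5)) ∨ ((¬(p5 ↔ p1) ⊕ p4) → (p1 → p4))) = T ∧ T = T
p2 → p4 = F → T = T
p5 → p4 = T → T = T
(p2 → p4) → (p5 → p4) = T → T = T
((p2 → p4) → (p5 → p4)) ∨ p1 = T ∨ F = T
(p5 ∧ ((p1 → (p4 ↔ p5)) ∨ ((¬(p5 ↔ p1) ⊕ p4) → (p1 → p4)))) ↔ (((p2 → p4) → (p5 → p4)) ∨ p1) = T ↔ T = T

T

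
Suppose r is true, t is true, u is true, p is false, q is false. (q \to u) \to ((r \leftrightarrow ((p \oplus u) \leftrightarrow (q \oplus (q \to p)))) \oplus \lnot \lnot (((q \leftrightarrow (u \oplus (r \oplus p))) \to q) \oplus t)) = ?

F

Substituting r=T, t=T, u=T, p=F, q=F:
q \to u = F \to T = T
p \oplus u = F \oplus T = T
q \to p = F \to F = T
q \oplus (q \to p) = F \oplus T = T
(p \oplus u) \leftrightarrow (q \oplus (q \to p)) = T \leftrightarrow T = T
r \leftrightarrow ((p \oplus u) \leftrightarrow (q \oplus (q \to p))) = T \leftrightarrow T = T
r \oplus p = T \oplus F = T
u \oplus (r \oplus p) = T \oplus T = F
q \leftrightarrow (u \oplus (r \oplus p)) = F \leftrightarrow F = T
(q \leftrightarrow (u \oplus (r \oplus p))) \to q = T \to F = F
((q \leftrightarrow (u \oplus (r \oplus p))) \to q) \oplus t = F \oplus T = T
\lnot (((q \leftrightarrow (u \oplus (r \oplus p))) \to q) \oplus t) = \lnot T = F
\lnot \lnot (((q \leftrightarrow (u \oplus (r \oplus p))) \to q) \oplus t) = \lnot F = T
(r \leftrightarrow ((p \oplus u) \leftrightarrow (q \oplus (q \to p)))) \oplus \lnot \lnot (((q \leftrightarrow (u \oplus (r \oplus p))) \to q) \oplus t) = T \oplus T = F
(q \to u) \to ((r \leftrightarrow ((p \oplus u) \leftrightarrow (q \oplus (q \to p)))) \oplus \lnot \lnot (((q \leftrightarrow (u \oplus (r \oplus p))) \to q) \oplus t)) = T \to F = F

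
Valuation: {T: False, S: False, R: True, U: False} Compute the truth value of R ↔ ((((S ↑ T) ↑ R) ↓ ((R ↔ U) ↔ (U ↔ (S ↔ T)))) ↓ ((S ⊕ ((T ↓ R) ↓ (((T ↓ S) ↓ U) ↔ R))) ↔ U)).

S ↑ T = False ↑ False = True
(S ↑ T) ↑ R = True ↑ True = False
R ↔ U = True ↔ False = False
S ↔ T = False ↔ False = True
U ↔ (S ↔ T) = False ↔ True = False
(R ↔ U) ↔ (U ↔ (S ↔ T)) = False ↔ False = True
((S ↑ T) ↑ R) ↓ ((R ↔ U) ↔ (U ↔ (S ↔ T))) = False ↓ True = False
T ↓ R = False ↓ True = False
T ↓ S = False ↓ False = True
(T ↓ S) ↓ U = True ↓ False = False
((T ↓ S) ↓ U) ↔ R = False ↔ True = False
(T ↓ R) ↓ (((T ↓ S) ↓ U) ↔ R) = False ↓ False = True
S ⊕ ((T ↓ R) ↓ (((T ↓ S) ↓ U) ↔ R)) = False ⊕ True = True
(S ⊕ ((T ↓ R) ↓ (((T ↓ S) ↓ U) ↔ R))) ↔ U = True ↔ False = False
(((S ↑ T) ↑ R) ↓ ((R ↔ U) ↔ (U ↔ (S ↔ T)))) ↓ ((S ⊕ ((T ↓ R) ↓ (((T ↓ S) ↓ U) ↔ R))) ↔ U) = False ↓ False = True
R ↔ ((((S ↑ T) ↑ R) ↓ ((R ↔ U) ↔ (U ↔ (S ↔ T)))) ↓ ((S ⊕ ((T ↓ R) ↓ (((T ↓ S) ↓ U) ↔ R))) ↔ U)) = True ↔ True = True

True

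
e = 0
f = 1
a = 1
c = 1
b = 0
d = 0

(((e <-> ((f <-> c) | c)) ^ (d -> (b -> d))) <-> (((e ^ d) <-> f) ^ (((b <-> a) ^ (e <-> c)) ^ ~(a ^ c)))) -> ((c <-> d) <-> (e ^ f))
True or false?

0

f <-> c = 1 <-> 1 = 1
(f <-> c) | c = 1 | 1 = 1
e <-> ((f <-> c) | c) = 0 <-> 1 = 0
b -> d = 0 -> 0 = 1
d -> (b -> d) = 0 -> 1 = 1
(e <-> ((f <-> c) | c)) ^ (d -> (b -> d)) = 0 ^ 1 = 1
e ^ d = 0 ^ 0 = 0
(e ^ d) <-> f = 0 <-> 1 = 0
b <-> a = 0 <-> 1 = 0
e <-> c = 0 <-> 1 = 0
(b <-> a) ^ (e <-> c) = 0 ^ 0 = 0
a ^ c = 1 ^ 1 = 0
~(a ^ c) = ~0 = 1
((b <-> a) ^ (e <-> c)) ^ ~(a ^ c) = 0 ^ 1 = 1
((e ^ d) <-> f) ^ (((b <-> a) ^ (e <-> c)) ^ ~(a ^ c)) = 0 ^ 1 = 1
((e <-> ((f <-> c) | c)) ^ (d -> (b -> d))) <-> (((e ^ d) <-> f) ^ (((b <-> a) ^ (e <-> c)) ^ ~(a ^ c))) = 1 <-> 1 = 1
c <-> d = 1 <-> 0 = 0
e ^ f = 0 ^ 1 = 1
(c <-> d) <-> (e ^ f) = 0 <-> 1 = 0
(((e <-> ((f <-> c) | c)) ^ (d -> (b -> d))) <-> (((e ^ d) <-> f) ^ (((b <-> a) ^ (e <-> c)) ^ ~(a ^ c)))) -> ((c <-> d) <-> (e ^ f)) = 1 -> 0 = 0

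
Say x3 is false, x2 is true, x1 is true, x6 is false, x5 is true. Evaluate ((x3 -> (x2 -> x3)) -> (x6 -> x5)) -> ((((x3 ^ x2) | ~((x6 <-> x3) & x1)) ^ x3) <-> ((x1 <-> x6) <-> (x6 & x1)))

1

x2 -> x3 = 1 -> 0 = 0
x3 -> (x2 -> x3) = 0 -> 0 = 1
x6 -> x5 = 0 -> 1 = 1
(x3 -> (x2 -> x3)) -> (x6 -> x5) = 1 -> 1 = 1
x3 ^ x2 = 0 ^ 1 = 1
x6 <-> x3 = 0 <-> 0 = 1
(x6 <-> x3) & x1 = 1 & 1 = 1
~((x6 <-> x3) & x1) = ~1 = 0
(x3 ^ x2) | ~((x6 <-> x3) & x1) = 1 | 0 = 1
((x3 ^ x2) | ~((x6 <-> x3) & x1)) ^ x3 = 1 ^ 0 = 1
x1 <-> x6 = 1 <-> 0 = 0
x6 & x1 = 0 & 1 = 0
(x1 <-> x6) <-> (x6 & x1) = 0 <-> 0 = 1
(((x3 ^ x2) | ~((x6 <-> x3) & x1)) ^ x3) <-> ((x1 <-> x6) <-> (x6 & x1)) = 1 <-> 1 = 1
((x3 -> (x2 -> x3)) -> (x6 -> x5)) -> ((((x3 ^ x2) | ~((x6 <-> x3) & x1)) ^ x3) <-> ((x1 <-> x6) <-> (x6 & x1))) = 1 -> 1 = 1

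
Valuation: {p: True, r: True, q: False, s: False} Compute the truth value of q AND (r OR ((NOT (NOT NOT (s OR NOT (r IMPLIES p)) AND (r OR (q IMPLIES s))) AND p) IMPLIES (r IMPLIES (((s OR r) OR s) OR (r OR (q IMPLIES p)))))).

False

r IMPLIES p = True IMPLIES True = True
NOT (r IMPLIES p) = NOT True = False
s OR NOT (r IMPLIES p) = False OR False = False
NOT (s OR NOT (r IMPLIES p)) = NOT False = True
NOT NOT (s OR NOT (r IMPLIES p)) = NOT True = False
q IMPLIES s = False IMPLIES False = True
r OR (q IMPLIES s) = True OR True = True
NOT NOT (s OR NOT (r IMPLIES p)) AND (r OR (q IMPLIES s)) = False AND True = False
NOT (NOT NOT (s OR NOT (r IMPLIES p)) AND (r OR (q IMPLIES s))) = NOT False = True
NOT (NOT NOT (s OR NOT (r IMPLIES p)) AND (r OR (q IMPLIES s))) AND p = True AND True = True
s OR r = False OR True = True
(s OR r) OR s = True OR False = True
q IMPLIES p = False IMPLIES True = True
r OR (q IMPLIES p) = True OR True = True
((s OR r) OR s) OR (r OR (q IMPLIES p)) = True OR True = True
r IMPLIES (((s OR r) OR s) OR (r OR (q IMPLIES p))) = True IMPLIES True = True
(NOT (NOT NOT (s OR NOT (r IMPLIES p)) AND (r OR (q IMPLIES s))) AND p) IMPLIES (r IMPLIES (((s OR r) OR s) OR (r OR (q IMPLIES p)))) = True IMPLIES True = True
r OR ((NOT (NOT NOT (s OR NOT (r IMPLIES p)) AND (r OR (q IMPLIES s))) AND p) IMPLIES (r IMPLIES (((s OR r) OR s) OR (r OR (q IMPLIES p))))) = True OR True = True
q AND (r OR ((NOT (NOT NOT (s OR NOT (r IMPLIES p)) AND (r OR (q IMPLIES s))) AND p) IMPLIES (r IMPLIES (((s OR r) OR s) OR (r OR (q IMPLIES p)))))) = False AND True = False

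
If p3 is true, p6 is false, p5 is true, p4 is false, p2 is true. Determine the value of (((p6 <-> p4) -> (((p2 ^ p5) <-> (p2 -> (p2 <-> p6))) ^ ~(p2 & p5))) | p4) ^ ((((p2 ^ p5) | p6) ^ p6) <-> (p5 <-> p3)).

p6 <-> p4 = False <-> False = True
p2 ^ p5 = True ^ True = False
p2 <-> p6 = True <-> False = False
p2 -> (p2 <-> p6) = True -> False = False
(p2 ^ p5) <-> (p2 -> (p2 <-> p6)) = False <-> False = True
p2 & p5 = True & True = True
~(p2 & p5) = ~True = False
((p2 ^ p5) <-> (p2 -> (p2 <-> p6))) ^ ~(p2 & p5) = True ^ False = True
(p6 <-> p4) -> (((p2 ^ p5) <-> (p2 -> (p2 <-> p6))) ^ ~(p2 & p5)) = True -> True = True
((p6 <-> p4) -> (((p2 ^ p5) <-> (p2 -> (p2 <-> p6))) ^ ~(p2 & p5))) | p4 = True | False = True
p2 ^ p5 = True ^ True = False
(p2 ^ p5) | p6 = False | False = False
((p2 ^ p5) | p6) ^ p6 = False ^ False = False
p5 <-> p3 = True <-> True = True
(((p2 ^ p5) | p6) ^ p6) <-> (p5 <-> p3) = False <-> True = False
(((p6 <-> p4) -> (((p2 ^ p5) <-> (p2 -> (p2 <-> p6))) ^ ~(p2 & p5))) | p4) ^ ((((p2 ^ p5) | p6) ^ p6) <-> (p5 <-> p3)) = True ^ False = True

True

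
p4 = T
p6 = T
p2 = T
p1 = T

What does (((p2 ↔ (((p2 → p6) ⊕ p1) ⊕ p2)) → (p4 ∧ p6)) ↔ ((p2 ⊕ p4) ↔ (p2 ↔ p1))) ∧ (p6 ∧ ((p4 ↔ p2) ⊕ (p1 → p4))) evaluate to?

Substituting p4=T, p6=T, p2=T, p1=T:
p2 → p6 = T → T = T
(p2 → p6) ⊕ p1 = T ⊕ T = F
((p2 → p6) ⊕ p1) ⊕ p2 = F ⊕ T = T
p2 ↔ (((p2 → p6) ⊕ p1) ⊕ p2) = T ↔ T = T
p4 ∧ p6 = T ∧ T = T
(p2 ↔ (((p2 → p6) ⊕ p1) ⊕ p2)) → (p4 ∧ p6) = T → T = T
p2 ⊕ p4 = T ⊕ T = F
p2 ↔ p1 = T ↔ T = T
(p2 ⊕ p4) ↔ (p2 ↔ p1) = F ↔ T = F
((p2 ↔ (((p2 → p6) ⊕ p1) ⊕ p2)) → (p4 ∧ p6)) ↔ ((p2 ⊕ p4) ↔ (p2 ↔ p1)) = T ↔ F = F
p4 ↔ p2 = T ↔ T = T
p1 → p4 = T → T = T
(p4 ↔ p2) ⊕ (p1 → p4) = T ⊕ T = F
p6 ∧ ((p4 ↔ p2) ⊕ (p1 → p4)) = T ∧ F = F
(((p2 ↔ (((p2 → p6) ⊕ p1) ⊕ p2)) → (p4 ∧ p6)) ↔ ((p2 ⊕ p4) ↔ (p2 ↔ p1))) ∧ (p6 ∧ ((p4 ↔ p2) ⊕ (p1 → p4))) = F ∧ F = F

F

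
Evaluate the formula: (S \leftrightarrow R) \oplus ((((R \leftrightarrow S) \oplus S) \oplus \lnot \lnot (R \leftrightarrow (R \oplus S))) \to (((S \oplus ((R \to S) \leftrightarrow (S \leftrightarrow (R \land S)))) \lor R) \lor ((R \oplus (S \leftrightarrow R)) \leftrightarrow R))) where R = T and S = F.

Substituting R=T, S=F:
S \leftrightarrow R = F \leftrightarrow T = F
R \leftrightarrow S = T \leftrightarrow F = F
(R \leftrightarrow S) \oplus S = F \oplus F = F
R \oplus S = T \oplus F = T
R \leftrightarrow (R \oplus S) = T \leftrightarrow T = T
\lnot (R \leftrightarrow (R \oplus S)) = \lnot T = F
\lnot \lnot (R \leftrightarrow (R \oplus S)) = \lnot F = T
((R \leftrightarrow S) \oplus S) \oplus \lnot \lnot (R \leftrightarrow (R \oplus S)) = F \oplus T = T
R \to S = T \to F = F
R \land S = T \land F = F
S \leftrightarrow (R \land S) = F \leftrightarrow F = T
(R \to S) \leftrightarrow (S \leftrightarrow (R \land S)) = F \leftrightarrow T = F
S \oplus ((R \to S) \leftrightarrow (S \leftrightarrow (R \land S))) = F \oplus F = F
(S \oplus ((R \to S) \leftrightarrow (S \leftrightarrow (R \land S)))) \lor R = F \lor T = T
S \leftrightarrow R = F \leftrightarrow T = F
R \oplus (S \leftrightarrow R) = T \oplus F = T
(R \oplus (S \leftrightarrow R)) \leftrightarrow R = T \leftrightarrow T = T
((S \oplus ((R \to S) \leftrightarrow (S \leftrightarrow (R \land S)))) \lor R) \lor ((R \oplus (S \leftrightarrow R)) \leftrightarrow R) = T \lor T = T
(((R \leftrightarrow S) \oplus S) \oplus \lnot \lnot (R \leftrightarrow (R \oplus S))) \to (((S \oplus ((R \to S) \leftrightarrow (S \leftrightarrow (R \land S)))) \lor R) \lor ((R \oplus (S \leftrightarrow R)) \leftrightarrow R)) = T \to T = T
(S \leftrightarrow R) \oplus ((((R \leftrightarrow S) \oplus S) \oplus \lnot \lnot (R \leftrightarrow (R \oplus S))) \to (((S \oplus ((R \to S) \leftrightarrow (S \leftrightarrow (R \land S)))) \lor R) \lor ((R \oplus (S \leftrightarrow R)) \leftrightarrow R))) = F \oplus T = T

T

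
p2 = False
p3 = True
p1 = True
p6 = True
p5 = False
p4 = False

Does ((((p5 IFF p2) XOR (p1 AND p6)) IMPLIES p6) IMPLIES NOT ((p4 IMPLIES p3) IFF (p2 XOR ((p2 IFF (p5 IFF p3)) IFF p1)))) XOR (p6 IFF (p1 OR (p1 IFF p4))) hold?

p5 IFF p2 = False IFF False = True
p1 AND p6 = True AND True = True
(p5 IFF p2) XOR (p1 AND p6) = True XOR True = False
((p5 IFF p2) XOR (p1 AND p6)) IMPLIES p6 = False IMPLIES True = True
p4 IMPLIES p3 = False IMPLIES True = True
p5 IFF p3 = False IFF True = False
p2 IFF (p5 IFF p3) = False IFF False = True
(p2 IFF (p5 IFF p3)) IFF p1 = True IFF True = True
p2 XOR ((p2 IFF (p5 IFF p3)) IFF p1) = False XOR True = True
(p4 IMPLIES p3) IFF (p2 XOR ((p2 IFF (p5 IFF p3)) IFF p1)) = True IFF True = True
NOT ((p4 IMPLIES p3) IFF (p2 XOR ((p2 IFF (p5 IFF p3)) IFF p1))) = NOT True = False
(((p5 IFF p2) XOR (p1 AND p6)) IMPLIES p6) IMPLIES NOT ((p4 IMPLIES p3) IFF (p2 XOR ((p2 IFF (p5 IFF p3)) IFF p1))) = True IMPLIES False = False
p1 IFF p4 = True IFF False = False
p1 OR (p1 IFF p4) = True OR False = True
p6 IFF (p1 OR (p1 IFF p4)) = True IFF True = True
((((p5 IFF p2) XOR (p1 AND p6)) IMPLIES p6) IMPLIES NOT ((p4 IMPLIES p3) IFF (p2 XOR ((p2 IFF (p5 IFF p3)) IFF p1)))) XOR (p6 IFF (p1 OR (p1 IFF p4))) = False XOR True = True

True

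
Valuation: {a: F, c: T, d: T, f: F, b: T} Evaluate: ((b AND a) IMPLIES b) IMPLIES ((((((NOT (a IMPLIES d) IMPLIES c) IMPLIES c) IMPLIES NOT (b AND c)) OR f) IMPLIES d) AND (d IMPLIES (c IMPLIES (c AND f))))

F

b AND a = T AND F = F
(b AND a) IMPLIES b = F IMPLIES T = T
a IMPLIES d = F IMPLIES T = T
NOT (a IMPLIES d) = NOT T = F
NOT (a IMPLIES d) IMPLIES c = F IMPLIES T = T
(NOT (a IMPLIES d) IMPLIES c) IMPLIES c = T IMPLIES T = T
b AND c = T AND T = T
NOT (b AND c) = NOT T = F
((NOT (a IMPLIES d) IMPLIES c) IMPLIES c) IMPLIES NOT (b AND c) = T IMPLIES F = F
(((NOT (a IMPLIES d) IMPLIES c) IMPLIES c) IMPLIES NOT (b AND c)) OR f = F OR F = F
((((NOT (a IMPLIES d) IMPLIES c) IMPLIES c) IMPLIES NOT (b AND c)) OR f) IMPLIES d = F IMPLIES T = T
c AND f = T AND F = F
c IMPLIES (c AND f) = T IMPLIES F = F
d IMPLIES (c IMPLIES (c AND f)) = T IMPLIES F = F
(((((NOT (a IMPLIES d) IMPLIES c) IMPLIES c) IMPLIES NOT (b AND c)) OR f) IMPLIES d) AND (d IMPLIES (c IMPLIES (c AND f))) = T AND F = F
((b AND a) IMPLIES b) IMPLIES ((((((NOT (a IMPLIES d) IMPLIES c) IMPLIES c) IMPLIES NOT (b AND c)) OR f) IMPLIES d) AND (d IMPLIES (c IMPLIES (c AND f)))) = T IMPLIES F = F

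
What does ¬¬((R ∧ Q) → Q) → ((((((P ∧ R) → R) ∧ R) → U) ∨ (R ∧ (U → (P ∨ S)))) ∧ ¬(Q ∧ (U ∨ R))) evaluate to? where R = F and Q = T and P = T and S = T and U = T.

R ∧ Q = F ∧ T = F
(R ∧ Q) → Q = F → T = T
¬((R ∧ Q) → Q) = ¬T = F
¬¬((R ∧ Q) → Q) = ¬F = T
P ∧ R = T ∧ F = F
(P ∧ R) → R = F → F = T
((P ∧ R) → R) ∧ R = T ∧ F = F
(((P ∧ R) → R) ∧ R) → U = F → T = T
P ∨ S = T ∨ T = T
U → (P ∨ S) = T → T = T
R ∧ (U → (P ∨ S)) = F ∧ T = F
((((P ∧ R) → R) ∧ R) → U) ∨ (R ∧ (U → (P ∨ S))) = T ∨ F = T
U ∨ R = T ∨ F = T
Q ∧ (U ∨ R) = T ∧ T = T
¬(Q ∧ (U ∨ R)) = ¬T = F
(((((P ∧ R) → R) ∧ R) → U) ∨ (R ∧ (U → (P ∨ S)))) ∧ ¬(Q ∧ (U ∨ R)) = T ∧ F = F
¬¬((R ∧ Q) → Q) → ((((((P ∧ R) → R) ∧ R) → U) ∨ (R ∧ (U → (P ∨ S)))) ∧ ¬(Q ∧ (U ∨ R))) = T → F = F

F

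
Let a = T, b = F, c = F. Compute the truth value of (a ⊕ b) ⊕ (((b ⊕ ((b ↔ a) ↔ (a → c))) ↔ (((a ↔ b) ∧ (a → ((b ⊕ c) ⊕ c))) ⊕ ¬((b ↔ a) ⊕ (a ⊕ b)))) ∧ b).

a ⊕ b = T ⊕ F = T
b ↔ a = F ↔ T = F
a → c = T → F = F
(b ↔ a) ↔ (a → c) = F ↔ F = T
b ⊕ ((b ↔ a) ↔ (a → c)) = F ⊕ T = T
a ↔ b = T ↔ F = F
b ⊕ c = F ⊕ F = F
(b ⊕ c) ⊕ c = F ⊕ F = F
a → ((b ⊕ c) ⊕ c) = T → F = F
(a ↔ b) ∧ (a → ((b ⊕ c) ⊕ c)) = F ∧ F = F
b ↔ a = F ↔ T = F
a ⊕ b = T ⊕ F = T
(b ↔ a) ⊕ (a ⊕ b) = F ⊕ T = T
¬((b ↔ a) ⊕ (a ⊕ b)) = ¬T = F
((a ↔ b) ∧ (a → ((b ⊕ c) ⊕ c))) ⊕ ¬((b ↔ a) ⊕ (a ⊕ b)) = F ⊕ F = F
(b ⊕ ((b ↔ a) ↔ (a → c))) ↔ (((a ↔ b) ∧ (a → ((b ⊕ c) ⊕ c))) ⊕ ¬((b ↔ a) ⊕ (a ⊕ b))) = T ↔ F = F
((b ⊕ ((b ↔ a) ↔ (a → c))) ↔ (((a ↔ b) ∧ (a → ((b ⊕ c) ⊕ c))) ⊕ ¬((b ↔ a) ⊕ (a ⊕ b)))) ∧ b = F ∧ F = F
(a ⊕ b) ⊕ (((b ⊕ ((b ↔ a) ↔ (a → c))) ↔ (((a ↔ b) ∧ (a → ((b ⊕ c) ⊕ c))) ⊕ ¬((b ↔ a) ⊕ (a ⊕ b)))) ∧ b) = T ⊕ F = T

T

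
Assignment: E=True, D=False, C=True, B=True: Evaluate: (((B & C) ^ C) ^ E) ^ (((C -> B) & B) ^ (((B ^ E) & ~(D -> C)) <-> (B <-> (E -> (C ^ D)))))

B & C = True & True = True
(B & C) ^ C = True ^ True = False
((B & C) ^ C) ^ E = False ^ True = True
C -> B = True -> True = True
(C -> B) & B = True & True = True
B ^ E = True ^ True = False
D -> C = False -> True = True
~(D -> C) = ~True = False
(B ^ E) & ~(D -> C) = False & False = False
C ^ D = True ^ False = True
E -> (C ^ D) = True -> True = True
B <-> (E -> (C ^ D)) = True <-> True = True
((B ^ E) & ~(D -> C)) <-> (B <-> (E -> (C ^ D))) = False <-> True = False
((C -> B) & B) ^ (((B ^ E) & ~(D -> C)) <-> (B <-> (E -> (C ^ D)))) = True ^ False = True
(((B & C) ^ C) ^ E) ^ (((C -> B) & B) ^ (((B ^ E) & ~(D -> C)) <-> (B <-> (E -> (C ^ D))))) = True ^ True = False

False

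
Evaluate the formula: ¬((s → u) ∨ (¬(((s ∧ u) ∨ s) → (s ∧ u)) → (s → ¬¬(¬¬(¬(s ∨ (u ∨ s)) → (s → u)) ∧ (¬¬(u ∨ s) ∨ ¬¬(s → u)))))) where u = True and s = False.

s → u = False → True = True
s ∧ u = False ∧ True = False
(s ∧ u) ∨ s = False ∨ False = False
s ∧ u = False ∧ True = False
((s ∧ u) ∨ s) → (s ∧ u) = False → False = True
¬(((s ∧ u) ∨ s) → (s ∧ u)) = ¬True = False
u ∨ s = True ∨ False = True
s ∨ (u ∨ s) = False ∨ True = True
¬(s ∨ (u ∨ s)) = ¬True = False
s → u = False → True = True
¬(s ∨ (u ∨ s)) → (s → u) = False → True = True
¬(¬(s ∨ (u ∨ s)) → (s → u)) = ¬True = False
¬¬(¬(s ∨ (u ∨ s)) → (s → u)) = ¬False = True
u ∨ s = True ∨ False = True
¬(u ∨ s) = ¬True = False
¬¬(u ∨ s) = ¬False = True
s → u = False → True = True
¬(s → u) = ¬True = False
¬¬(s → u) = ¬False = True
¬¬(u ∨ s) ∨ ¬¬(s → u) = True ∨ True = True
¬¬(¬(s ∨ (u ∨ s)) → (s → u)) ∧ (¬¬(u ∨ s) ∨ ¬¬(s → u)) = True ∧ True = True
¬(¬¬(¬(s ∨ (u ∨ s)) → (s → u)) ∧ (¬¬(u ∨ s) ∨ ¬¬(s → u))) = ¬True = False
¬¬(¬¬(¬(s ∨ (u ∨ s)) → (s → u)) ∧ (¬¬(u ∨ s) ∨ ¬¬(s → u))) = ¬False = True
s → ¬¬(¬¬(¬(s ∨ (u ∨ s)) → (s → u)) ∧ (¬¬(u ∨ s) ∨ ¬¬(s → u))) = False → True = True
¬(((s ∧ u) ∨ s) → (s ∧ u)) → (s → ¬¬(¬¬(¬(s ∨ (u ∨ s)) → (s → u)) ∧ (¬¬(u ∨ s) ∨ ¬¬(s → u)))) = False → True = True
(s → u) ∨ (¬(((s ∧ u) ∨ s) → (s ∧ u)) → (s → ¬¬(¬¬(¬(s ∨ (u ∨ s)) → (s → u)) ∧ (¬¬(u ∨ s) ∨ ¬¬(s → u))))) = True ∨ True = True
¬((s → u) ∨ (¬(((s ∧ u) ∨ s) → (s ∧ u)) → (s → ¬¬(¬¬(¬(s ∨ (u ∨ s)) → (s → u)) ∧ (¬¬(u ∨ s) ∨ ¬¬(s → u)))))) = ¬True = False

False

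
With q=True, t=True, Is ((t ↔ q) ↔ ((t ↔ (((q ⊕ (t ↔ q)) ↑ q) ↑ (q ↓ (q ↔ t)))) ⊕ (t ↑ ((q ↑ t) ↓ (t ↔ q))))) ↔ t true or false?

t ↔ q = True ↔ True = True
t ↔ q = True ↔ True = True
q ⊕ (t ↔ q) = True ⊕ True = False
(q ⊕ (t ↔ q)) ↑ q = False ↑ True = True
q ↔ t = True ↔ True = True
q ↓ (q ↔ t) = True ↓ True = False
((q ⊕ (t ↔ q)) ↑ q) ↑ (q ↓ (q ↔ t)) = True ↑ False = True
t ↔ (((q ⊕ (t ↔ q)) ↑ q) ↑ (q ↓ (q ↔ t))) = True ↔ True = True
q ↑ t = True ↑ True = False
t ↔ q = True ↔ True = True
(q ↑ t) ↓ (t ↔ q) = False ↓ True = False
t ↑ ((q ↑ t) ↓ (t ↔ q)) = True ↑ False = True
(t ↔ (((q ⊕ (t ↔ q)) ↑ q) ↑ (q ↓ (q ↔ t)))) ⊕ (t ↑ ((q ↑ t) ↓ (t ↔ q))) = True ⊕ True = False
(t ↔ q) ↔ ((t ↔ (((q ⊕ (t ↔ q)) ↑ q) ↑ (q ↓ (q ↔ t)))) ⊕ (t ↑ ((q ↑ t) ↓ (t ↔ q)))) = True ↔ False = False
((t ↔ q) ↔ ((t ↔ (((q ⊕ (t ↔ q)) ↑ q) ↑ (q ↓ (q ↔ t)))) ⊕ (t ↑ ((q ↑ t) ↓ (t ↔ q))))) ↔ t = False ↔ True = False

False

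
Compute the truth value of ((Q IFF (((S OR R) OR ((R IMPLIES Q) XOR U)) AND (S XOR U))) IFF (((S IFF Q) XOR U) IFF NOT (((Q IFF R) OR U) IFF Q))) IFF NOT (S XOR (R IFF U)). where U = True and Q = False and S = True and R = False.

False

S OR R = True OR False = True
R IMPLIES Q = False IMPLIES False = True
(R IMPLIES Q) XOR U = True XOR True = False
(S OR R) OR ((R IMPLIES Q) XOR U) = True OR False = True
S XOR U = True XOR True = False
((S OR R) OR ((R IMPLIES Q) XOR U)) AND (S XOR U) = True AND False = False
Q IFF (((S OR R) OR ((R IMPLIES Q) XOR U)) AND (S XOR U)) = False IFF False = True
S IFF Q = True IFF False = False
(S IFF Q) XOR U = False XOR True = True
Q IFF R = False IFF False = True
(Q IFF R) OR U = True OR True = True
((Q IFF R) OR U) IFF Q = True IFF False = False
NOT (((Q IFF R) OR U) IFF Q) = NOT False = True
((S IFF Q) XOR U) IFF NOT (((Q IFF R) OR U) IFF Q) = True IFF True = True
(Q IFF (((S OR R) OR ((R IMPLIES Q) XOR U)) AND (S XOR U))) IFF (((S IFF Q) XOR U) IFF NOT (((Q IFF R) OR U) IFF Q)) = True IFF True = True
R IFF U = False IFF True = False
S XOR (R IFF U) = True XOR False = True
NOT (S XOR (R IFF U)) = NOT True = False
((Q IFF (((S OR R) OR ((R IMPLIES Q) XOR U)) AND (S XOR U))) IFF (((S IFF Q) XOR U) IFF NOT (((Q IFF R) OR U) IFF Q))) IFF NOT (S XOR (R IFF U)) = True IFF False = False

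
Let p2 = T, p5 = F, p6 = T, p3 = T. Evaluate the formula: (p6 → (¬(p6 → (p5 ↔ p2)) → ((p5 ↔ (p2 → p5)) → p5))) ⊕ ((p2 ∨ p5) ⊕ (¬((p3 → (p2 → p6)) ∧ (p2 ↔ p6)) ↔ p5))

Substituting p2=T, p5=F, p6=T, p3=T:
p5 ↔ p2 = F ↔ T = F
p6 → (p5 ↔ p2) = T → F = F
¬(p6 → (p5 ↔ p2)) = ¬F = T
p2 → p5 = T → F = F
p5 ↔ (p2 → p5) = F ↔ F = T
(p5 ↔ (p2 → p5)) → p5 = T → F = F
¬(p6 → (p5 ↔ p2)) → ((p5 ↔ (p2 → p5)) → p5) = T → F = F
p6 → (¬(p6 → (p5 ↔ p2)) → ((p5 ↔ (p2 → p5)) → p5)) = T → F = F
p2 ∨ p5 = T ∨ F = T
p2 → p6 = T → T = T
p3 → (p2 → p6) = T → T = T
p2 ↔ p6 = T ↔ T = T
(p3 → (p2 → p6)) ∧ (p2 ↔ p6) = T ∧ T = T
¬((p3 → (p2 → p6)) ∧ (p2 ↔ p6)) = ¬T = F
¬((p3 → (p2 → p6)) ∧ (p2 ↔ p6)) ↔ p5 = F ↔ F = T
(p2 ∨ p5) ⊕ (¬((p3 → (p2 → p6)) ∧ (p2 ↔ p6)) ↔ p5) = T ⊕ T = F
(p6 → (¬(p6 → (p5 ↔ p2)) → ((p5 ↔ (p2 → p5)) → p5))) ⊕ ((p2 ∨ p5) ⊕ (¬((p3 → (p2 → p6)) ∧ (p2 ↔ p6)) ↔ p5)) = F ⊕ F = F

F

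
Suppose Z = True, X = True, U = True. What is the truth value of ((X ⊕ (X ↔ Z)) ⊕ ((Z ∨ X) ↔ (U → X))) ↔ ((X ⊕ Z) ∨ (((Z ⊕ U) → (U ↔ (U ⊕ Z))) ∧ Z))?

True

X ↔ Z = True ↔ True = True
X ⊕ (X ↔ Z) = True ⊕ True = False
Z ∨ X = True ∨ True = True
U → X = True → True = True
(Z ∨ X) ↔ (U → X) = True ↔ True = True
(X ⊕ (X ↔ Z)) ⊕ ((Z ∨ X) ↔ (U → X)) = False ⊕ True = True
X ⊕ Z = True ⊕ True = False
Z ⊕ U = True ⊕ True = False
U ⊕ Z = True ⊕ True = False
U ↔ (U ⊕ Z) = True ↔ False = False
(Z ⊕ U) → (U ↔ (U ⊕ Z)) = False → False = True
((Z ⊕ U) → (U ↔ (U ⊕ Z))) ∧ Z = True ∧ True = True
(X ⊕ Z) ∨ (((Z ⊕ U) → (U ↔ (U ⊕ Z))) ∧ Z) = False ∨ True = True
((X ⊕ (X ↔ Z)) ⊕ ((Z ∨ X) ↔ (U → X))) ↔ ((X ⊕ Z) ∨ (((Z ⊕ U) → (U ↔ (U ⊕ Z))) ∧ Z)) = True ↔ True = True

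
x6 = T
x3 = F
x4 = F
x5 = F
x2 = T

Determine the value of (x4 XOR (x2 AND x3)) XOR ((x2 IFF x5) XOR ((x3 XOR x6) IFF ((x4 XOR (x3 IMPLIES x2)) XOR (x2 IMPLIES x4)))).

Substituting x6=T, x3=F, x4=F, x5=F, x2=T:
x2 AND x3 = T AND F = F
x4 XOR (x2 AND x3) = F XOR F = F
x2 IFF x5 = T IFF F = F
x3 XOR x6 = F XOR T = T
x3 IMPLIES x2 = F IMPLIES T = T
x4 XOR (x3 IMPLIES x2) = F XOR T = T
x2 IMPLIES x4 = T IMPLIES F = F
(x4 XOR (x3 IMPLIES x2)) XOR (x2 IMPLIES x4) = T XOR F = T
(x3 XOR x6) IFF ((x4 XOR (x3 IMPLIES x2)) XOR (x2 IMPLIES x4)) = T IFF T = T
(x2 IFF x5) XOR ((x3 XOR x6) IFF ((x4 XOR (x3 IMPLIES x2)) XOR (x2 IMPLIES x4))) = F XOR T = T
(x4 XOR (x2 AND x3)) XOR ((x2 IFF x5) XOR ((x3 XOR x6) IFF ((x4 XOR (x3 IMPLIES x2)) XOR (x2 IMPLIES x4)))) = F XOR T = T

T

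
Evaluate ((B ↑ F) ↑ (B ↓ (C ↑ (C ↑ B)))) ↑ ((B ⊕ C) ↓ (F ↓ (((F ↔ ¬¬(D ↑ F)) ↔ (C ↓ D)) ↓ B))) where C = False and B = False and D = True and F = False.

True

B ↑ F = False ↑ False = True
C ↑ B = False ↑ False = True
C ↑ (C ↑ B) = False ↑ True = True
B ↓ (C ↑ (C ↑ B)) = False ↓ True = False
(B ↑ F) ↑ (B ↓ (C ↑ (C ↑ B))) = True ↑ False = True
B ⊕ C = False ⊕ False = False
D ↑ F = True ↑ False = True
¬(D ↑ F) = ¬True = False
¬¬(D ↑ F) = ¬False = True
F ↔ ¬¬(D ↑ F) = False ↔ True = False
C ↓ D = False ↓ True = False
(F ↔ ¬¬(D ↑ F)) ↔ (C ↓ D) = False ↔ False = True
((F ↔ ¬¬(D ↑ F)) ↔ (C ↓ D)) ↓ B = True ↓ False = False
F ↓ (((F ↔ ¬¬(D ↑ F)) ↔ (C ↓ D)) ↓ B) = False ↓ False = True
(B ⊕ C) ↓ (F ↓ (((F ↔ ¬¬(D ↑ F)) ↔ (C ↓ D)) ↓ B)) = False ↓ True = False
((B ↑ F) ↑ (B ↓ (C ↑ (C ↑ B)))) ↑ ((B ⊕ C) ↓ (F ↓ (((F ↔ ¬¬(D ↑ F)) ↔ (C ↓ D)) ↓ B))) = True ↑ False = True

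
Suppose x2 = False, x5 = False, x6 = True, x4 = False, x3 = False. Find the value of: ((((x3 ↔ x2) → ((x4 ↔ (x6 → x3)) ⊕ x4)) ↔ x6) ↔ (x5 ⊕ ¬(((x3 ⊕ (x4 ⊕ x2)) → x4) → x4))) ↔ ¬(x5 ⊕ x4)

x3 ↔ x2 = False ↔ False = True
x6 → x3 = True → False = False
x4 ↔ (x6 → x3) = False ↔ False = True
(x4 ↔ (x6 → x3)) ⊕ x4 = True ⊕ False = True
(x3 ↔ x2) → ((x4 ↔ (x6 → x3)) ⊕ x4) = True → True = True
((x3 ↔ x2) → ((x4 ↔ (x6 → x3)) ⊕ x4)) ↔ x6 = True ↔ True = True
x4 ⊕ x2 = False ⊕ False = False
x3 ⊕ (x4 ⊕ x2) = False ⊕ False = False
(x3 ⊕ (x4 ⊕ x2)) → x4 = False → False = True
((x3 ⊕ (x4 ⊕ x2)) → x4) → x4 = True → False = False
¬(((x3 ⊕ (x4 ⊕ x2)) → x4) → x4) = ¬False = True
x5 ⊕ ¬(((x3 ⊕ (x4 ⊕ x2)) → x4) → x4) = False ⊕ True = True
(((x3 ↔ x2) → ((x4 ↔ (x6 → x3)) ⊕ x4)) ↔ x6) ↔ (x5 ⊕ ¬(((x3 ⊕ (x4 ⊕ x2)) → x4) → x4)) = True ↔ True = True
x5 ⊕ x4 = False ⊕ False = False
¬(x5 ⊕ x4) = ¬False = True
((((x3 ↔ x2) → ((x4 ↔ (x6 → x3)) ⊕ x4)) ↔ x6) ↔ (x5 ⊕ ¬(((x3 ⊕ (x4 ⊕ x2)) → x4) → x4))) ↔ ¬(x5 ⊕ x4) = True ↔ True = True

True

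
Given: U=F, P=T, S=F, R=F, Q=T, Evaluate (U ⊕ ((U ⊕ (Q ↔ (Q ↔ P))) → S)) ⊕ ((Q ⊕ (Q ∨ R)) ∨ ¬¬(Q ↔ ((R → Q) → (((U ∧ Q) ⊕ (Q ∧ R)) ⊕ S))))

Q ↔ P = T ↔ T = T
Q ↔ (Q ↔ P) = T ↔ T = T
U ⊕ (Q ↔ (Q ↔ P)) = F ⊕ T = T
(U ⊕ (Q ↔ (Q ↔ P))) → S = T → F = F
U ⊕ ((U ⊕ (Q ↔ (Q ↔ P))) → S) = F ⊕ F = F
Q ∨ R = T ∨ F = T
Q ⊕ (Q ∨ R) = T ⊕ T = F
R → Q = F → T = T
U ∧ Q = F ∧ T = F
Q ∧ R = T ∧ F = F
(U ∧ Q) ⊕ (Q ∧ R) = F ⊕ F = F
((U ∧ Q) ⊕ (Q ∧ R)) ⊕ S = F ⊕ F = F
(R → Q) → (((U ∧ Q) ⊕ (Q ∧ R)) ⊕ S) = T → F = F
Q ↔ ((R → Q) → (((U ∧ Q) ⊕ (Q ∧ R)) ⊕ S)) = T ↔ F = F
¬(Q ↔ ((R → Q) → (((U ∧ Q) ⊕ (Q ∧ R)) ⊕ S))) = ¬F = T
¬¬(Q ↔ ((R → Q) → (((U ∧ Q) ⊕ (Q ∧ R)) ⊕ S))) = ¬T = F
(Q ⊕ (Q ∨ R)) ∨ ¬¬(Q ↔ ((R → Q) → (((U ∧ Q) ⊕ (Q ∧ R)) ⊕ S))) = F ∨ F = F
(U ⊕ ((U ⊕ (Q ↔ (Q ↔ P))) → S)) ⊕ ((Q ⊕ (Q ∨ R)) ∨ ¬¬(Q ↔ ((R → Q) → (((U ∧ Q) ⊕ (Q ∧ R)) ⊕ S)))) = F ⊕ F = F

F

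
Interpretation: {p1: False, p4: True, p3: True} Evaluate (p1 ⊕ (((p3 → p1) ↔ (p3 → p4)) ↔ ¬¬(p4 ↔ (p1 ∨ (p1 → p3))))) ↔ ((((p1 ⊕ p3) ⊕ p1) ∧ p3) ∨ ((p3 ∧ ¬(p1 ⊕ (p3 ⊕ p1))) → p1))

False

p3 → p1 = True → False = False
p3 → p4 = True → True = True
(p3 → p1) ↔ (p3 → p4) = False ↔ True = False
p1 → p3 = False → True = True
p1 ∨ (p1 → p3) = False ∨ True = True
p4 ↔ (p1 ∨ (p1 → p3)) = True ↔ True = True
¬(p4 ↔ (p1 ∨ (p1 → p3))) = ¬True = False
¬¬(p4 ↔ (p1 ∨ (p1 → p3))) = ¬False = True
((p3 → p1) ↔ (p3 → p4)) ↔ ¬¬(p4 ↔ (p1 ∨ (p1 → p3))) = False ↔ True = False
p1 ⊕ (((p3 → p1) ↔ (p3 → p4)) ↔ ¬¬(p4 ↔ (p1 ∨ (p1 → p3)))) = False ⊕ False = False
p1 ⊕ p3 = False ⊕ True = True
(p1 ⊕ p3) ⊕ p1 = True ⊕ False = True
((p1 ⊕ p3) ⊕ p1) ∧ p3 = True ∧ True = True
p3 ⊕ p1 = True ⊕ False = True
p1 ⊕ (p3 ⊕ p1) = False ⊕ True = True
¬(p1 ⊕ (p3 ⊕ p1)) = ¬True = False
p3 ∧ ¬(p1 ⊕ (p3 ⊕ p1)) = True ∧ False = False
(p3 ∧ ¬(p1 ⊕ (p3 ⊕ p1))) → p1 = False → False = True
(((p1 ⊕ p3) ⊕ p1) ∧ p3) ∨ ((p3 ∧ ¬(p1 ⊕ (p3 ⊕ p1))) → p1) = True ∨ True = True
(p1 ⊕ (((p3 → p1) ↔ (p3 → p4)) ↔ ¬¬(p4 ↔ (p1 ∨ (p1 → p3))))) ↔ ((((p1 ⊕ p3) ⊕ p1) ∧ p3) ∨ ((p3 ∧ ¬(p1 ⊕ (p3 ⊕ p1))) → p1)) = False ↔ True = False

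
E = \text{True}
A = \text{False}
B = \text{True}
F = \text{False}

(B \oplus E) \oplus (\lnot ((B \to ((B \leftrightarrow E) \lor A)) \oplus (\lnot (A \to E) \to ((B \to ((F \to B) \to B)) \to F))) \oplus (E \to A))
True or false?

Substituting E=\text{True}, A=\text{False}, B=\text{True}, F=\text{False}:
B \oplus E = \text{True} \oplus \text{True} = \text{False}
B \leftrightarrow E = \text{True} \leftrightarrow \text{True} = \text{True}
(B \leftrightarrow E) \lor A = \text{True} \lor \text{False} = \text{True}
B \to ((B \leftrightarrow E) \lor A) = \text{True} \to \text{True} = \text{True}
A \to E = \text{False} \to \text{True} = \text{True}
\lnot (A \to E) = \lnot \text{True} = \text{False}
F \to B = \text{False} \to \text{True} = \text{True}
(F \to B) \to B = \text{True} \to \text{True} = \text{True}
B \to ((F \to B) \to B) = \text{True} \to \text{True} = \text{True}
(B \to ((F \to B) \to B)) \to F = \text{True} \to \text{False} = \text{False}
\lnot (A \to E) \to ((B \to ((F \to B) \to B)) \to F) = \text{False} \to \text{False} = \text{True}
(B \to ((B \leftrightarrow E) \lor A)) \oplus (\lnot (A \to E) \to ((B \to ((F \to B) \to B)) \to F)) = \text{True} \oplus \text{True} = \text{False}
\lnot ((B \to ((B \leftrightarrow E) \lor A)) \oplus (\lnot (A \to E) \to ((B \to ((F \to B) \to B)) \to F))) = \lnot \text{False} = \text{True}
E \to A = \text{True} \to \text{False} = \text{False}
\lnot ((B \to ((B \leftrightarrow E) \lor A)) \oplus (\lnot (A \to E) \to ((B \to ((F \to B) \to B)) \to F))) \oplus (E \to A) = \text{True} \oplus \text{False} = \text{True}
(B \oplus E) \oplus (\lnot ((B \to ((B \leftrightarrow E) \lor A)) \oplus (\lnot (A \to E) \to ((B \to ((F \to B) \to B)) \to F))) \oplus (E \to A)) = \text{False} \oplus \text{True} = \text{True}

\text{True}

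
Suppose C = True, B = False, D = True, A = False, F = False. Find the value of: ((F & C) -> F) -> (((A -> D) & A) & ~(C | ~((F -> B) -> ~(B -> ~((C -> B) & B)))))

Substituting C=True, B=False, D=True, A=False, F=False:
F & C = False & True = False
(F & C) -> F = False -> False = True
A -> D = False -> True = True
(A -> D) & A = True & False = False
F -> B = False -> False = True
C -> B = True -> False = False
(C -> B) & B = False & False = False
~((C -> B) & B) = ~False = True
B -> ~((C -> B) & B) = False -> True = True
~(B -> ~((C -> B) & B)) = ~True = False
(F -> B) -> ~(B -> ~((C -> B) & B)) = True -> False = False
~((F -> B) -> ~(B -> ~((C -> B) & B))) = ~False = True
C | ~((F -> B) -> ~(B -> ~((C -> B) & B))) = True | True = True
~(C | ~((F -> B) -> ~(B -> ~((C -> B) & B)))) = ~True = False
((A -> D) & A) & ~(C | ~((F -> B) -> ~(B -> ~((C -> B) & B)))) = False & False = False
((F & C) -> F) -> (((A -> D) & A) & ~(C | ~((F -> B) -> ~(B -> ~((C -> B) & B))))) = True -> False = False

False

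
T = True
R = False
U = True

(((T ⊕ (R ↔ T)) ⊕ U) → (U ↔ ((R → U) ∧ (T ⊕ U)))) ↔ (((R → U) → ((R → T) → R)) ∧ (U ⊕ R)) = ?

False

R ↔ T = False ↔ True = False
T ⊕ (R ↔ T) = True ⊕ False = True
(T ⊕ (R ↔ T)) ⊕ U = True ⊕ True = False
R → U = False → True = True
T ⊕ U = True ⊕ True = False
(R → U) ∧ (T ⊕ U) = True ∧ False = False
U ↔ ((R → U) ∧ (T ⊕ U)) = True ↔ False = False
((T ⊕ (R ↔ T)) ⊕ U) → (U ↔ ((R → U) ∧ (T ⊕ U))) = False → False = True
R → U = False → True = True
R → T = False → True = True
(R → T) → R = True → False = False
(R → U) → ((R → T) → R) = True → False = False
U ⊕ R = True ⊕ False = True
((R → U) → ((R → T) → R)) ∧ (U ⊕ R) = False ∧ True = False
(((T ⊕ (R ↔ T)) ⊕ U) → (U ↔ ((R → U) ∧ (T ⊕ U)))) ↔ (((R → U) → ((R → T) → R)) ∧ (U ⊕ R)) = True ↔ False = False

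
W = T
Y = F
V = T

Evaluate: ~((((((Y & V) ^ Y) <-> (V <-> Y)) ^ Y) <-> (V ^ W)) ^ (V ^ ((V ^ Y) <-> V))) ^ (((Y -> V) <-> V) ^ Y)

Y & V = F & T = F
(Y & V) ^ Y = F ^ F = F
V <-> Y = T <-> F = F
((Y & V) ^ Y) <-> (V <-> Y) = F <-> F = T
(((Y & V) ^ Y) <-> (V <-> Y)) ^ Y = T ^ F = T
V ^ W = T ^ T = F
((((Y & V) ^ Y) <-> (V <-> Y)) ^ Y) <-> (V ^ W) = T <-> F = F
V ^ Y = T ^ F = T
(V ^ Y) <-> V = T <-> T = T
V ^ ((V ^ Y) <-> V) = T ^ T = F
(((((Y & V) ^ Y) <-> (V <-> Y)) ^ Y) <-> (V ^ W)) ^ (V ^ ((V ^ Y) <-> V)) = F ^ F = F
~((((((Y & V) ^ Y) <-> (V <-> Y)) ^ Y) <-> (V ^ W)) ^ (V ^ ((V ^ Y) <-> V))) = ~F = T
Y -> V = F -> T = T
(Y -> V) <-> V = T <-> T = T
((Y -> V) <-> V) ^ Y = T ^ F = T
~((((((Y & V) ^ Y) <-> (V <-> Y)) ^ Y) <-> (V ^ W)) ^ (V ^ ((V ^ Y) <-> V))) ^ (((Y -> V) <-> V) ^ Y) = T ^ T = F

F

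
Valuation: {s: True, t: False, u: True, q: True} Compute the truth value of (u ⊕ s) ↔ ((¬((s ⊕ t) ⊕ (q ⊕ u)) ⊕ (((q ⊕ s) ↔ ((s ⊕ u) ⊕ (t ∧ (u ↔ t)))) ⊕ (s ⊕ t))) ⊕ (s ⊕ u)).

Substituting s=True, t=False, u=True, q=True:
u ⊕ s = True ⊕ True = False
s ⊕ t = True ⊕ False = True
q ⊕ u = True ⊕ True = False
(s ⊕ t) ⊕ (q ⊕ u) = True ⊕ False = True
¬((s ⊕ t) ⊕ (q ⊕ u)) = ¬True = False
q ⊕ s = True ⊕ True = False
s ⊕ u = True ⊕ True = False
u ↔ t = True ↔ False = False
t ∧ (u ↔ t) = False ∧ False = False
(s ⊕ u) ⊕ (t ∧ (u ↔ t)) = False ⊕ False = False
(q ⊕ s) ↔ ((s ⊕ u) ⊕ (t ∧ (u ↔ t))) = False ↔ False = True
s ⊕ t = True ⊕ False = True
((q ⊕ s) ↔ ((s ⊕ u) ⊕ (t ∧ (u ↔ t)))) ⊕ (s ⊕ t) = True ⊕ True = False
¬((s ⊕ t) ⊕ (q ⊕ u)) ⊕ (((q ⊕ s) ↔ ((s ⊕ u) ⊕ (t ∧ (u ↔ t)))) ⊕ (s ⊕ t)) = False ⊕ False = False
s ⊕ u = True ⊕ True = False
(¬((s ⊕ t) ⊕ (q ⊕ u)) ⊕ (((q ⊕ s) ↔ ((s ⊕ u) ⊕ (t ∧ (u ↔ t)))) ⊕ (s ⊕ t))) ⊕ (s ⊕ u) = False ⊕ False = False
(u ⊕ s) ↔ ((¬((s ⊕ t) ⊕ (q ⊕ u)) ⊕ (((q ⊕ s) ↔ ((s ⊕ u) ⊕ (t ∧ (u ↔ t)))) ⊕ (s ⊕ t))) ⊕ (s ⊕ u)) = False ↔ False = True

True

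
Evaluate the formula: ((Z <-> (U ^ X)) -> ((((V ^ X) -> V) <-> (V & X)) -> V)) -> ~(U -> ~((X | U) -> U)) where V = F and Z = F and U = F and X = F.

F

Substituting V=F, Z=F, U=F, X=F:
U ^ X = F ^ F = F
Z <-> (U ^ X) = F <-> F = T
V ^ X = F ^ F = F
(V ^ X) -> V = F -> F = T
V & X = F & F = F
((V ^ X) -> V) <-> (V & X) = T <-> F = F
(((V ^ X) -> V) <-> (V & X)) -> V = F -> F = T
(Z <-> (U ^ X)) -> ((((V ^ X) -> V) <-> (V & X)) -> V) = T -> T = T
X | U = F | F = F
(X | U) -> U = F -> F = T
~((X | U) -> U) = ~T = F
U -> ~((X | U) -> U) = F -> F = T
~(U -> ~((X | U) -> U)) = ~T = F
((Z <-> (U ^ X)) -> ((((V ^ X) -> V) <-> (V & X)) -> V)) -> ~(U -> ~((X | U) -> U)) = T -> F = F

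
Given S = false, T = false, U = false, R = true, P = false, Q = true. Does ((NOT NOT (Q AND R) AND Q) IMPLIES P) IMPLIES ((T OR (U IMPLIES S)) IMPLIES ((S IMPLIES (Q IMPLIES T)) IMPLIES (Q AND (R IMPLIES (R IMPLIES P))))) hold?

true

Substituting S=false, T=false, U=false, R=true, P=false, Q=true:
Q AND R = true AND true = true
NOT (Q AND R) = NOT true = false
NOT NOT (Q AND R) = NOT false = true
NOT NOT (Q AND R) AND Q = true AND true = true
(NOT NOT (Q AND R) AND Q) IMPLIES P = true IMPLIES false = false
U IMPLIES S = false IMPLIES false = true
T OR (U IMPLIES S) = false OR true = true
Q IMPLIES T = true IMPLIES false = false
S IMPLIES (Q IMPLIES T) = false IMPLIES false = true
R IMPLIES P = true IMPLIES false = false
R IMPLIES (R IMPLIES P) = true IMPLIES false = false
Q AND (R IMPLIES (R IMPLIES P)) = true AND false = false
(S IMPLIES (Q IMPLIES T)) IMPLIES (Q AND (R IMPLIES (R IMPLIES P))) = true IMPLIES false = false
(T OR (U IMPLIES S)) IMPLIES ((S IMPLIES (Q IMPLIES T)) IMPLIES (Q AND (R IMPLIES (R IMPLIES P)))) = true IMPLIES false = false
((NOT NOT (Q AND R) AND Q) IMPLIES P) IMPLIES ((T OR (U IMPLIES S)) IMPLIES ((S IMPLIES (Q IMPLIES T)) IMPLIES (Q AND (R IMPLIES (R IMPLIES P))))) = false IMPLIES false = true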